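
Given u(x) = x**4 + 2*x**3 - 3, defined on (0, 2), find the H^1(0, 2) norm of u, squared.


||u||_{H^1}^2 = 77150/63

The H^1 norm (squared) on an interval (0, L) is
  ||u||_{H^1}^2 = ∫_0^L u(x)^2 dx + ∫_0^L u'(x)^2 dx.
Compute u'(x) = 4*x**3 + 6*x**2.
Then u(x)^2 = x**8 + 4*x**7 + 4*x**6 - 6*x**4 - 12*x**3 + 9 and u'(x)^2 = 16*x**6 + 48*x**5 + 36*x**4.
Integrate each monomial from 0 to 2 using ∫_0^2 c·x^n dx = c·2^(n+1)/(n+1):
  ∫_0^2 u(x)^2 dx = ∫_0^2 (x^8 + 4*x^7 + 4*x^6 - 6*x^4 - 12*x^3 + 9) dx. Term by term:
    ∫_0^2 x^8 dx = 512/9;  ∫_0^2 4*x^7 dx = 128;  ∫_0^2 4*x^6 dx = 512/7;
    ∫_0^2 -6*x^4 dx = -192/5;  ∫_0^2 -12*x^3 dx = -48;  ∫_0^2 9 dx = 18.
  Sum: 512/9 + 128 + 512/7 − 192/5 − 48 + 18 = 59734/315.
  ∫_0^2 u'(x)^2 dx = ∫_0^2 (16*x^6 + 48*x^5 + 36*x^4) dx. Term by term:
    ∫_0^2 16*x^6 dx = 2048/7;  ∫_0^2 48*x^5 dx = 512;  ∫_0^2 36*x^4 dx = 1152/5.
  Sum: 2048/7 + 512 + 1152/5 = 36224/35.
Adding: ||u||_{H^1}^2 = 59734/315 + 36224/35 = 77150/63.


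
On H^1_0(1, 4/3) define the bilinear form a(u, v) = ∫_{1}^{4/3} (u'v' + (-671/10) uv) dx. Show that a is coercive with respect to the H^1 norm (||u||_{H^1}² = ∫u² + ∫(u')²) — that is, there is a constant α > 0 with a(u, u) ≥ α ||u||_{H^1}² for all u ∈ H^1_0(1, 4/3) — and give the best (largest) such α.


α = (-671 + 90*π^2)/(10*(1 + 9*π^2))

Coercivity of a(·,·) on H^1_0(1, 4/3) means a(u, u) ≥ α ||u||_{H^1}² for every u ∈ H^1_0.
The interval has length L = 1/3, and Poincaré/coercivity depend only on L. Here a(u, u) = ∫(u')² + (-671/10)·∫u².
Here c = -671/10 < 0 with |c| < (π/L)² = 9*π^2, so coercivity still holds. The condition a(u,u) ≥ α||u||_{H^1}² reads (1−α)∫(u')² ≥ (α−c)∫u². Any admissible α is ≤ 1 (rapidly oscillating u have ∫u²/∫(u')² → 0), and α = 1 would force 0 ≥ (1−c)∫u², impossible since c < 1; so 1−α > 0. By the sharp Poincaré inequality on H^1_0 of an interval of length L, ∫(u')² ≥ (π/L)²∫u² with equality for the first sine mode sin(π(x−x₀)/L) (x₀ the left endpoint), so the inequality holds for all u iff (1−α)(π/L)² ≥ α − c, i.e. α ≤ ((π/L)² + c)/((π/L)² + 1) = (1 + c(L/π)²)/(1 + (L/π)²). (Direct route, valid since c ≤ 0: Poincaré gives c∫u² ≥ c(L/π)²∫(u')², so a(u,u) ≥ (1 + c(L/π)²)∫(u')², while ||u||_{H^1}² ≤ (1 + (L/π)²)∫(u')²; dividing yields the same α.) With (π/L)² = 9*π^2 and c = -671/10, the largest admissible constant is α = ((π/L)² + c)/((π/L)² + 1).
Simplifying, α = (-671 + 90*π^2)/(10*(1 + 9*π^2)).


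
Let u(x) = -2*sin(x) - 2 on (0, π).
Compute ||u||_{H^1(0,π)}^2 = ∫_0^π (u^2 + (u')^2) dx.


||u||_{H^1(0,π)}^2 = 16 + 8*π

u'(x) = -2*cos(x).
Expand u² and (u')² and integrate term by term on (0, π), using: for integers n ≥ 1, ∫_0^π sin²(nx) dx = ∫_0^π cos²(nx) dx = π/2; for n ≠ n', ∫_0^π sin(nx)sin(n'x) dx = ∫_0^π cos(nx)cos(n'x) dx = 0; and by product-to-sum, ∫_0^π sin(nx)cos(n'x) dx = ½∫_0^π [sin((n+n')x) + sin((n−n')x)] dx, which is 0 when n+n' is even and 2n/(n²−n'²) when n+n' is odd (it need not vanish on (0, π)). For the constant mode: ∫_0^π 1 dx = π, ∫_0^π cos(nx) dx = 0, ∫_0^π sin(nx) dx = (1−(−1)^n)/n.
  u² squared terms: (-2)²·∫1 dx = 4·π = 4*π;  (-2)²·∫sin(x)² dx = 4·π/2 = 2*π.
  u² cross terms: 2·(-2)·(-2)·∫1·sin(x) dx = 8·(2) = 16.
  So ∫_0^π u² dx = 4*π + 2*π + 16 = 16 + 6*π.
  (u')² squared terms: (-2)²·∫cos(x)² dx = 4·π/2 = 2*π.
  So ∫_0^π (u')² dx = 2*π.
||u||_{H^1}^2 = (16 + 6*π) + (2*π) = 16 + 8*π.


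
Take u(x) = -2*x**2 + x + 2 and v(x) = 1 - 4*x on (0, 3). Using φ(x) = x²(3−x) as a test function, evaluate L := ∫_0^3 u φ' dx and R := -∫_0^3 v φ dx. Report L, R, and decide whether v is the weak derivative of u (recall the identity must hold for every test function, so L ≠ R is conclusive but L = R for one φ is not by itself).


LHS = 837/20, RHS = 837/20. Yes, v = u' weakly.

u(x) = -2*x**2 + x + 2, classical derivative u'(x) = 1 - 4*x.
φ(x) = x²(3−x), so φ'(x) = 3*x*(2 - x).
Note φ(0) = φ(3) = 0, so the boundary term u·φ vanishes.
LHS = ∫_0^3 u(x) φ'(x) dx = ∫_0^3 (6*x^4 - 15*x^3 + 12*x) dx. Term by term:
  ∫_0^3 6*x^4 dx = 1458/5;  ∫_0^3 -15*x^3 dx = -1215/4;  ∫_0^3 12*x dx = 54.
Sum: 1458/5 − 1215/4 + 54 = 837/20.
So LHS = 837/20.
∫_0^3 v(x) φ(x) dx = ∫_0^3 (4*x^4 - 13*x^3 + 3*x^2) dx. Term by term:
  ∫_0^3 4*x^4 dx = 972/5;  ∫_0^3 -13*x^3 dx = -1053/4;  ∫_0^3 3*x^2 dx = 27.
Sum: 972/5 − 1053/4 + 27 = -837/20.
So RHS = -∫_0^3 v(x) φ(x) dx = 837/20.
LHS = RHS, so the identity holds for this test φ.
Moreover u is smooth here and v(x) = u'(x) = 1 - 4*x pointwise, so the identity holds for every test function. Hence v is the weak derivative of u.


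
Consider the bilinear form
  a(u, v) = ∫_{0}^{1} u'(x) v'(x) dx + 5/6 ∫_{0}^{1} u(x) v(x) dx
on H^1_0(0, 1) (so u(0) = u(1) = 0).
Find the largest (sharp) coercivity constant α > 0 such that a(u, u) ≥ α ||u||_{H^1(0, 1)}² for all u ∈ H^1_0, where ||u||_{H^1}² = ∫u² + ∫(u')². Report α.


α = (5/6 + π^2)/(1 + π^2)

Coercivity of a(·,·) on H^1_0(0, 1) means a(u, u) ≥ α ||u||_{H^1}² for every u ∈ H^1_0.
The interval has length L = 1, and Poincaré/coercivity depend only on L. Here a(u, u) = ∫(u')² + (5/6)·∫u².
Here 0 < c = 5/6 < 1. The condition a(u,u) ≥ α||u||_{H^1}² reads (1−α)∫(u')² ≥ (α−c)∫u². Any admissible α is ≤ 1 (rapidly oscillating u have ∫u²/∫(u')² → 0), and α = 1 would force 0 ≥ (1−c)∫u², impossible since c < 1; so 1−α > 0. By the sharp Poincaré inequality on H^1_0 of an interval of length L, ∫(u')² ≥ (π/L)²∫u² with equality for the first sine mode sin(π(x−x₀)/L) (x₀ the left endpoint), so the inequality holds for all u iff (1−α)(π/L)² ≥ α − c, i.e. α ≤ ((π/L)² + c)/((π/L)² + 1) = (1 + c(L/π)²)/(1 + (L/π)²). With (π/L)² = π^2 and c = 5/6, the largest admissible constant is α = ((π/L)² + c)/((π/L)² + 1).
Simplifying, α = (5/6 + π^2)/(1 + π^2).


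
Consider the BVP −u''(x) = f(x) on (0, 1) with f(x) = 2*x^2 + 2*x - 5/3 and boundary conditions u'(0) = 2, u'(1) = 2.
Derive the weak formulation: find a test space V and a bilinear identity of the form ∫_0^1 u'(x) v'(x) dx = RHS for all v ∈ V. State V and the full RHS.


V = H^1(0, 1) (v unrestricted at boundary; u is determined up to an additive constant); weak form: ∫_0^1 u'v' dx = ∫_0^1 (2*x^2 + 2*x - 5/3) v dx + 2·v(1) − 2·v(0) for all v ∈ V.

Multiply both sides by a test function v and integrate from 0 to 1:
  ∫_0^1 −u''(x) v(x) dx = ∫_0^1 f(x) v(x) dx.
Integrate the LHS by parts once:
  ∫_0^1 −u'' v dx = −[u'(x) v(x)]_0^1 + ∫_0^1 u'(x) v'(x) dx.
Thus ∫_0^1 u'(x) v'(x) dx = ∫_0^1 f(x) v(x) dx + [u'(x) v(x)]_0^1.
Choose V so that boundary terms are either known or forced to vanish.
u has inhomogeneous Neumann u'(0) = 2, u'(1) = 2. [u' v]_0^1 = (2)·v(1) − (2)·v(0) = 2·v(1) − 2·v(0). Take V = H^1(0, 1); boundary term becomes part of RHS.
Weak formulation: find u (satisfying any essential BC) such that ∫_0^1 u'(x) v'(x) dx = ∫_0^1 f v dx + 2·v(1) − 2·v(0) for all v ∈ V (Neumann data are natural BCs: they enter the RHS as boundary terms).
Substituting f(x) = 2*x^2 + 2*x - 5/3, the right-hand side is ∫_0^1 (2*x^2 + 2*x - 5/3) v dx + 2·v(1) − 2·v(0).
Compatibility check (pure Neumann): taking v ≡ 1 ∈ V gives 0 = ∫_0^1 f dx + (2) − (2), i.e. ∫_0^1 f dx must equal u'(0) − u'(1) = 0. Indeed ∫_0^1 (2*x^2 + 2*x - 5/3) dx = 0, so the data are compatible. The solution is then unique only up to an additive constant (fix it e.g. by requiring ∫_0^1 u dx = 0).


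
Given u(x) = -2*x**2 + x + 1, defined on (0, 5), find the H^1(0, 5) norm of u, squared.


||u||_{H^1}^2 = 7055/3

The H^1 norm (squared) on an interval (0, L) is
  ||u||_{H^1}^2 = ∫_0^L u(x)^2 dx + ∫_0^L u'(x)^2 dx.
Compute u'(x) = 1 - 4*x.
Then u(x)^2 = 4*x**4 - 4*x**3 - 3*x**2 + 2*x + 1 and u'(x)^2 = 16*x**2 - 8*x + 1.
Integrate each monomial from 0 to 5 using ∫_0^5 c·x^n dx = c·5^(n+1)/(n+1):
  ∫_0^5 u(x)^2 dx = ∫_0^5 (4*x^4 - 4*x^3 - 3*x^2 + 2*x + 1) dx. Term by term:
    ∫_0^5 4*x^4 dx = 2500;  ∫_0^5 -4*x^3 dx = -625;  ∫_0^5 -3*x^2 dx = -125;
    ∫_0^5 2*x dx = 25;  ∫_0^5 1 dx = 5.
  Sum: 2500 − 625 − 125 + 25 + 5 = 1780.
  ∫_0^5 u'(x)^2 dx = ∫_0^5 (16*x^2 - 8*x + 1) dx. Term by term:
    ∫_0^5 16*x^2 dx = 2000/3;  ∫_0^5 -8*x dx = -100;  ∫_0^5 1 dx = 5.
  Sum: 2000/3 − 100 + 5 = 1715/3.
Adding: ||u||_{H^1}^2 = 1780 + 1715/3 = 7055/3.


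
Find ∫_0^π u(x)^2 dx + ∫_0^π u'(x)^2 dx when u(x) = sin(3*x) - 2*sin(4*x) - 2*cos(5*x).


||u||_{H^1(0,π)}^2 = -1664/9 + 91*π

u'(x) = 10*sin(5*x) + 3*cos(3*x) - 8*cos(4*x).
Expand u² and (u')² and integrate term by term on (0, π), using: for integers n ≥ 1, ∫_0^π sin²(nx) dx = ∫_0^π cos²(nx) dx = π/2; for n ≠ n', ∫_0^π sin(nx)sin(n'x) dx = ∫_0^π cos(nx)cos(n'x) dx = 0; and by product-to-sum, ∫_0^π sin(nx)cos(n'x) dx = ½∫_0^π [sin((n+n')x) + sin((n−n')x)] dx, which is 0 when n+n' is even and 2n/(n²−n'²) when n+n' is odd (it need not vanish on (0, π)).
  u² squared terms: (-2)²·∫cos(5x)² dx = 4·π/2 = 2*π;  (-2)²·∫sin(4x)² dx = 4·π/2 = 2*π;  (1)²·∫sin(3x)² dx = 1·π/2 = π/2.
  u² cross terms: 2·(-2)·(-2)·∫cos(5x)·sin(4x) dx = 8·(-8/9) = -64/9;  2·(-2)·(1)·∫cos(5x)·sin(3x) dx = -4·(0) = 0;  2·(-2)·(1)·∫sin(4x)·sin(3x) dx = -4·(0) = 0.
  So ∫_0^π u² dx = 2*π + 2*π + π/2 − 64/9 + 0 + 0 = -64/9 + 9*π/2.
  (u')² squared terms: (-8)²·∫cos(4x)² dx = 64·π/2 = 32*π;  (3)²·∫cos(3x)² dx = 9·π/2 = 9*π/2;  (10)²·∫sin(5x)² dx = 100·π/2 = 50*π.
  (u')² cross terms: 2·(-8)·(3)·∫cos(4x)·cos(3x) dx = -48·(0) = 0;  2·(-8)·(10)·∫cos(4x)·sin(5x) dx = -160·(10/9) = -1600/9;  2·(3)·(10)·∫cos(3x)·sin(5x) dx = 60·(0) = 0.
  So ∫_0^π (u')² dx = 32*π + 9*π/2 + 50*π + 0 − 1600/9 + 0 = -1600/9 + 173*π/2.
||u||_{H^1}^2 = (-64/9 + 9*π/2) + (-1600/9 + 173*π/2) = -1664/9 + 91*π.


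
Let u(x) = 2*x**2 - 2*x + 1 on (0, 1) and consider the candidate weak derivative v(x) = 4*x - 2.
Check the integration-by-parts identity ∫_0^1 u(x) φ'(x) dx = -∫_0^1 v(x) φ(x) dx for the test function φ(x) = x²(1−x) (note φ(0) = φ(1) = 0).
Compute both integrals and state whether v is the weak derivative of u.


LHS = -1/30, RHS = -1/30. Yes, v = u' weakly.

u(x) = 2*x**2 - 2*x + 1, classical derivative u'(x) = 4*x - 2.
φ(x) = x²(1−x), so φ'(x) = x*(2 - 3*x).
Note φ(0) = φ(1) = 0, so the boundary term u·φ vanishes.
LHS = ∫_0^1 u(x) φ'(x) dx = ∫_0^1 (-6*x^4 + 10*x^3 - 7*x^2 + 2*x) dx. Term by term:
  ∫_0^1 -6*x^4 dx = -6/5;  ∫_0^1 10*x^3 dx = 5/2;  ∫_0^1 -7*x^2 dx = -7/3;
  ∫_0^1 2*x dx = 1.
Sum: -6/5 + 5/2 − 7/3 + 1 = -1/30.
So LHS = -1/30.
∫_0^1 v(x) φ(x) dx = ∫_0^1 (-4*x^4 + 6*x^3 - 2*x^2) dx. Term by term:
  ∫_0^1 -4*x^4 dx = -4/5;  ∫_0^1 6*x^3 dx = 3/2;  ∫_0^1 -2*x^2 dx = -2/3.
Sum: -4/5 + 3/2 − 2/3 = 1/30.
So RHS = -∫_0^1 v(x) φ(x) dx = -1/30.
LHS = RHS, so the identity holds for this test φ.
Moreover u is smooth here and v(x) = u'(x) = 4*x - 2 pointwise, so the identity holds for every test function. Hence v is the weak derivative of u.


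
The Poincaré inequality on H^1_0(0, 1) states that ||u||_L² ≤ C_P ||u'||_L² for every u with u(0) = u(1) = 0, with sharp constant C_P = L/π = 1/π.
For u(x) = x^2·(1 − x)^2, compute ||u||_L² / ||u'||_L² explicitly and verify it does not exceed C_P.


||u||_L² / ||u'||_L² = sqrt(3)/6 < C_P = 1/π.

u(x) = x^2·(1 − x)^2, so u'(x) = 2*x*(x - 1)*(2*x - 1).
u(x) = x^2·(1 − x)^2 vanishes at x = 0 and x = 1, so u ∈ H^1_0(0, 1). Differentiate via the product rule and integrate the resulting polynomials term by term.
  ∫_0^1 u² dx = ∫_0^1 (x^8 - 4*x^7 + 6*x^6 - 4*x^5 + x^4) dx. Term by term:
    ∫_0^1 x^8 dx = 1/9;  ∫_0^1 -4*x^7 dx = -1/2;  ∫_0^1 6*x^6 dx = 6/7;
    ∫_0^1 -4*x^5 dx = -2/3;  ∫_0^1 x^4 dx = 1/5.
  Sum: 1/9 − 1/2 + 6/7 − 2/3 + 1/5 = 1/630.
  ∫_0^1 (u')² dx = ∫_0^1 (16*x^6 - 48*x^5 + 52*x^4 - 24*x^3 + 4*x^2) dx. Term by term:
    ∫_0^1 16*x^6 dx = 16/7;  ∫_0^1 -48*x^5 dx = -8;  ∫_0^1 52*x^4 dx = 52/5;
    ∫_0^1 -24*x^3 dx = -6;  ∫_0^1 4*x^2 dx = 4/3.
  Sum: 16/7 − 8 + 52/5 − 6 + 4/3 = 2/105.
∫_0^1 u² dx = 1/630, so ||u||_L² = sqrt(70)/210.
∫_0^1 (u')² dx = 2/105, so ||u'||_L² = sqrt(210)/105.
Ratio ||u||_L² / ||u'||_L² = sqrt(3)/6.
Sharp Poincaré constant on H^1_0(0, 1) is C_P = L/π = 1/π, achieved by sin(π·x).
A polynomial bump cannot attain the sharp Poincaré constant (only the first sine eigenfunction does), so the ratio is strictly less than C_P, consistent with ||u||_L² ≤ C_P ||u'||_L².


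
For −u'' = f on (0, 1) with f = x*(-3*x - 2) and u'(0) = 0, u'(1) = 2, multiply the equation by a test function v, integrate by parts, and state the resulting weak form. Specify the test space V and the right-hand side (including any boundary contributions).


V = H^1(0, 1) (v unrestricted at boundary; u is determined up to an additive constant); weak form: ∫_0^1 u'v' dx = ∫_0^1 (x*(-3*x - 2)) v dx + 2·v(1) for all v ∈ V.

Multiply both sides by a test function v and integrate from 0 to 1:
  ∫_0^1 −u''(x) v(x) dx = ∫_0^1 f(x) v(x) dx.
Integrate the LHS by parts once:
  ∫_0^1 −u'' v dx = −[u'(x) v(x)]_0^1 + ∫_0^1 u'(x) v'(x) dx.
Thus ∫_0^1 u'(x) v'(x) dx = ∫_0^1 f(x) v(x) dx + [u'(x) v(x)]_0^1.
Choose V so that boundary terms are either known or forced to vanish.
u has inhomogeneous Neumann u'(0) = 0, u'(1) = 2. [u' v]_0^1 = (2)·v(1) − (0)·v(0) = 2·v(1). Take V = H^1(0, 1); boundary term becomes part of RHS.
Weak formulation: find u (satisfying any essential BC) such that ∫_0^1 u'(x) v'(x) dx = ∫_0^1 f v dx + 2·v(1) for all v ∈ V (Neumann data are natural BCs: they enter the RHS as boundary terms).
Substituting f(x) = x*(-3*x - 2), the right-hand side is ∫_0^1 (x*(-3*x - 2)) v dx + 2·v(1).
Compatibility check (pure Neumann): taking v ≡ 1 ∈ V gives 0 = ∫_0^1 f dx + (2) − (0), i.e. ∫_0^1 f dx must equal u'(0) − u'(1) = -2. Indeed ∫_0^1 (x*(-3*x - 2)) dx = -2, so the data are compatible. The solution is then unique only up to an additive constant (fix it e.g. by requiring ∫_0^1 u dx = 0).


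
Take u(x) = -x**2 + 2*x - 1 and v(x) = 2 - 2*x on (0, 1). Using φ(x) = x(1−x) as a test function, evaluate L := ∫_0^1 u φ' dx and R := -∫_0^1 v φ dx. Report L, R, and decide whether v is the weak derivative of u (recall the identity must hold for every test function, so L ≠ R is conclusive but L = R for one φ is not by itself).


LHS = -1/6, RHS = -1/6. Yes, v = u' weakly.

u(x) = -x**2 + 2*x - 1, classical derivative u'(x) = 2 - 2*x.
φ(x) = x(1−x), so φ'(x) = 1 - 2*x.
Note φ(0) = φ(1) = 0, so the boundary term u·φ vanishes.
LHS = ∫_0^1 u(x) φ'(x) dx = ∫_0^1 (2*x^3 - 5*x^2 + 4*x - 1) dx. Term by term:
  ∫_0^1 2*x^3 dx = 1/2;  ∫_0^1 -5*x^2 dx = -5/3;  ∫_0^1 4*x dx = 2;
  ∫_0^1 -1 dx = -1.
Sum: 1/2 − 5/3 + 2 − 1 = -1/6.
So LHS = -1/6.
∫_0^1 v(x) φ(x) dx = ∫_0^1 (2*x^3 - 4*x^2 + 2*x) dx. Term by term:
  ∫_0^1 2*x^3 dx = 1/2;  ∫_0^1 -4*x^2 dx = -4/3;  ∫_0^1 2*x dx = 1.
Sum: 1/2 − 4/3 + 1 = 1/6.
So RHS = -∫_0^1 v(x) φ(x) dx = -1/6.
LHS = RHS, so the identity holds for this test φ.
Moreover u is smooth here and v(x) = u'(x) = 2 - 2*x pointwise, so the identity holds for every test function. Hence v is the weak derivative of u.


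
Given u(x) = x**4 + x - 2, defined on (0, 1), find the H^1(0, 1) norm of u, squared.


||u||_{H^1}^2 = 2288/315

The H^1 norm (squared) on an interval (0, L) is
  ||u||_{H^1}^2 = ∫_0^L u(x)^2 dx + ∫_0^L u'(x)^2 dx.
Compute u'(x) = 4*x**3 + 1.
Then u(x)^2 = x**8 + 2*x**5 - 4*x**4 + x**2 - 4*x + 4 and u'(x)^2 = 16*x**6 + 8*x**3 + 1.
Integrate each monomial from 0 to 1 using ∫_0^1 c·x^n dx = c·1^(n+1)/(n+1):
  ∫_0^1 u(x)^2 dx = ∫_0^1 (x^8 + 2*x^5 - 4*x^4 + x^2 - 4*x + 4) dx. Term by term:
    ∫_0^1 x^8 dx = 1/9;  ∫_0^1 2*x^5 dx = 1/3;  ∫_0^1 -4*x^4 dx = -4/5;
    ∫_0^1 x^2 dx = 1/3;  ∫_0^1 -4*x dx = -2;  ∫_0^1 4 dx = 4.
  Sum: 1/9 + 1/3 − 4/5 + 1/3 − 2 + 4 = 89/45.
  ∫_0^1 u'(x)^2 dx = ∫_0^1 (16*x^6 + 8*x^3 + 1) dx. Term by term:
    ∫_0^1 16*x^6 dx = 16/7;  ∫_0^1 8*x^3 dx = 2;  ∫_0^1 1 dx = 1.
  Sum: 16/7 + 2 + 1 = 37/7.
Adding: ||u||_{H^1}^2 = 89/45 + 37/7 = 2288/315.


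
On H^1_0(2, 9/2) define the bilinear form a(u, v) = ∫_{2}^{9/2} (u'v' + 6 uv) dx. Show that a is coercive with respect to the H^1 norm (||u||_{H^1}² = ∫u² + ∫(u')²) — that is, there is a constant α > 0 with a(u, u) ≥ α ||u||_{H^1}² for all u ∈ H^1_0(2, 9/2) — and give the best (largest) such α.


α = 1

Coercivity of a(·,·) on H^1_0(2, 9/2) means a(u, u) ≥ α ||u||_{H^1}² for every u ∈ H^1_0.
The interval has length L = 5/2, and Poincaré/coercivity depend only on L. Here a(u, u) = ∫(u')² + (6)·∫u².
Here c = 6 ≥ 1, so a(u,u) = ∫(u')² + c∫u² ≥ ∫(u')² + ∫u² = ||u||_{H^1}², i.e. α = 1 works. No larger α is possible: a(u,u) ≥ α||u||_{H^1}² means (1−α)∫(u')² ≥ (α−c)∫u², and for the modes u_n = sin(nπ(x−x₀)/L) (x₀ the left endpoint) one has ∫u_n²/∫(u_n')² = (L/(nπ))² → 0, so a(u_n,u_n)/||u_n||_{H^1}² → 1. Hence the optimal constant is α = 1.
Therefore α = 1.


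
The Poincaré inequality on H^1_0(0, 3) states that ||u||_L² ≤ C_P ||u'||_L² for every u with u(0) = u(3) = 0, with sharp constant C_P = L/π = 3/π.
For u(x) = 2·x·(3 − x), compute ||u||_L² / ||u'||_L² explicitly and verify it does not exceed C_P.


||u||_L² / ||u'||_L² = 3*sqrt(10)/10 < C_P = 3/π.

u(x) = 2·x·(3 − x), so u'(x) = 6 - 4*x.
u(x) = 2·x·(3 − x) vanishes at x = 0 and x = 3, so u ∈ H^1_0(0, 3). Differentiate via the product rule and integrate the resulting polynomials term by term.
  ∫_0^3 u² dx = ∫_0^3 (4*x^4 - 24*x^3 + 36*x^2) dx. Term by term:
    ∫_0^3 4*x^4 dx = 972/5;  ∫_0^3 -24*x^3 dx = -486;  ∫_0^3 36*x^2 dx = 324.
  Sum: 972/5 − 486 + 324 = 162/5.
  ∫_0^3 (u')² dx = ∫_0^3 (16*x^2 - 48*x + 36) dx. Term by term:
    ∫_0^3 16*x^2 dx = 144;  ∫_0^3 -48*x dx = -216;  ∫_0^3 36 dx = 108.
  Sum: 144 − 216 + 108 = 36.
∫_0^3 u² dx = 162/5, so ||u||_L² = 9*sqrt(10)/5.
∫_0^3 (u')² dx = 36, so ||u'||_L² = 6.
Ratio ||u||_L² / ||u'||_L² = 3*sqrt(10)/10.
Sharp Poincaré constant on H^1_0(0, 3) is C_P = L/π = 3/π, achieved by sin(π/3·x).
A polynomial bump cannot attain the sharp Poincaré constant (only the first sine eigenfunction does), so the ratio is strictly less than C_P, consistent with ||u||_L² ≤ C_P ||u'||_L².


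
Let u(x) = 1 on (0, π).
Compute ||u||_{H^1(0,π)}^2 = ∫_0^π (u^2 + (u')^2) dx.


||u||_{H^1(0,π)}^2 = π

u'(x) = 0.
Expand u² and (u')² and integrate term by term on (0, π), using: for integers n ≥ 1, ∫_0^π sin²(nx) dx = ∫_0^π cos²(nx) dx = π/2; for n ≠ n', ∫_0^π sin(nx)sin(n'x) dx = ∫_0^π cos(nx)cos(n'x) dx = 0; and by product-to-sum, ∫_0^π sin(nx)cos(n'x) dx = ½∫_0^π [sin((n+n')x) + sin((n−n')x)] dx, which is 0 when n+n' is even and 2n/(n²−n'²) when n+n' is odd (it need not vanish on (0, π)). For the constant mode: ∫_0^π 1 dx = π, ∫_0^π cos(nx) dx = 0, ∫_0^π sin(nx) dx = (1−(−1)^n)/n.
  u² squared terms: (1)²·∫1 dx = 1·π = π.
  So ∫_0^π u² dx = π.
  u' ≡ 0, so ∫_0^π (u')² dx = 0.
||u||_{H^1}^2 = (π) + (0) = π.


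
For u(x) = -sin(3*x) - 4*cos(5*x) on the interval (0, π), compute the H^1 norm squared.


||u||_{H^1(0,π)}^2 = 213*π

u'(x) = 20*sin(5*x) - 3*cos(3*x).
Expand u² and (u')² and integrate term by term on (0, π), using: for integers n ≥ 1, ∫_0^π sin²(nx) dx = ∫_0^π cos²(nx) dx = π/2; for n ≠ n', ∫_0^π sin(nx)sin(n'x) dx = ∫_0^π cos(nx)cos(n'x) dx = 0; and by product-to-sum, ∫_0^π sin(nx)cos(n'x) dx = ½∫_0^π [sin((n+n')x) + sin((n−n')x)] dx, which is 0 when n+n' is even and 2n/(n²−n'²) when n+n' is odd (it need not vanish on (0, π)).
  u² squared terms: (-1)²·∫sin(3x)² dx = 1·π/2 = π/2;  (-4)²·∫cos(5x)² dx = 16·π/2 = 8*π.
  u² cross terms: 2·(-1)·(-4)·∫sin(3x)·cos(5x) dx = 8·(0) = 0.
  So ∫_0^π u² dx = π/2 + 8*π + 0 = 17*π/2.
  (u')² squared terms: (-3)²·∫cos(3x)² dx = 9·π/2 = 9*π/2;  (20)²·∫sin(5x)² dx = 400·π/2 = 200*π.
  (u')² cross terms: 2·(-3)·(20)·∫cos(3x)·sin(5x) dx = -120·(0) = 0.
  So ∫_0^π (u')² dx = 9*π/2 + 200*π + 0 = 409*π/2.
||u||_{H^1}^2 = (17*π/2) + (409*π/2) = 213*π.


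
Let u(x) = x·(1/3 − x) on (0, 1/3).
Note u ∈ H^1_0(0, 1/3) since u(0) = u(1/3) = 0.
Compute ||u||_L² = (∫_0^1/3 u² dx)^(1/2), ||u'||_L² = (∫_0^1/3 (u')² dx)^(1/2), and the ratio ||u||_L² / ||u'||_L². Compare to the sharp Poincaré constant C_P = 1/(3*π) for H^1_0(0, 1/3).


||u||_L² / ||u'||_L² = sqrt(10)/30 < C_P = 1/(3*π).

u(x) = x·(1/3 − x), so u'(x) = 1/3 - 2*x.
u(x) = x·(1/3 − x) vanishes at x = 0 and x = 1/3, so u ∈ H^1_0(0, 1/3). Differentiate via the product rule and integrate the resulting polynomials term by term.
  ∫_0^1/3 u² dx = ∫_0^1/3 (x^4 - 2*x^3/3 + x^2/9) dx. Term by term:
    ∫_0^1/3 x^4 dx = 1/1215;  ∫_0^1/3 -2*x^3/3 dx = -1/486;  ∫_0^1/3 x^2/9 dx = 1/729.
  Sum: 1/1215 − 1/486 + 1/729 = 1/7290.
  ∫_0^1/3 (u')² dx = ∫_0^1/3 (4*x^2 - 4*x/3 + 1/9) dx. Term by term:
    ∫_0^1/3 4*x^2 dx = 4/81;  ∫_0^1/3 -4*x/3 dx = -2/27;  ∫_0^1/3 1/9 dx = 1/27.
  Sum: 4/81 − 2/27 + 1/27 = 1/81.
∫_0^1/3 u² dx = 1/7290, so ||u||_L² = sqrt(10)/270.
∫_0^1/3 (u')² dx = 1/81, so ||u'||_L² = 1/9.
Ratio ||u||_L² / ||u'||_L² = sqrt(10)/30.
Sharp Poincaré constant on H^1_0(0, 1/3) is C_P = L/π = 1/(3*π), achieved by sin(3*π·x).
A polynomial bump cannot attain the sharp Poincaré constant (only the first sine eigenfunction does), so the ratio is strictly less than C_P, consistent with ||u||_L² ≤ C_P ||u'||_L².


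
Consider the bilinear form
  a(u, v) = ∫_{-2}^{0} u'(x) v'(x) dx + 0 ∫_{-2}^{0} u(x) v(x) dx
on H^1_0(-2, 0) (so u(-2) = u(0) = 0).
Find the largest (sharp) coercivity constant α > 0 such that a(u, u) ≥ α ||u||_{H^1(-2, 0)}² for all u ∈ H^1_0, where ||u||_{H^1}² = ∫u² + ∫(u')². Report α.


α = π^2/(4 + π^2)

Coercivity of a(·,·) on H^1_0(-2, 0) means a(u, u) ≥ α ||u||_{H^1}² for every u ∈ H^1_0.
The interval has length L = 2, and Poincaré/coercivity depend only on L. Here a(u, u) = ∫(u')² + (0)·∫u².
Here c = 0, so a(u,u) = ∫(u')² alone. The condition a(u,u) ≥ α||u||_{H^1}² reads (1−α)∫(u')² ≥ (α−c)∫u². Any admissible α is ≤ 1 (rapidly oscillating u have ∫u²/∫(u')² → 0), and α = 1 would force 0 ≥ (1−c)∫u², impossible since c < 1; so 1−α > 0. By the sharp Poincaré inequality on H^1_0 of an interval of length L, ∫(u')² ≥ (π/L)²∫u² with equality for the first sine mode sin(π(x−x₀)/L) (x₀ the left endpoint), so the inequality holds for all u iff (1−α)(π/L)² ≥ α − c, i.e. α ≤ ((π/L)² + c)/((π/L)² + 1) = (1 + c(L/π)²)/(1 + (L/π)²). (Direct route, valid since c ≤ 0: Poincaré gives c∫u² ≥ c(L/π)²∫(u')², so a(u,u) ≥ (1 + c(L/π)²)∫(u')², while ||u||_{H^1}² ≤ (1 + (L/π)²)∫(u')²; dividing yields the same α.) With (π/L)² = π^2/4 and c = 0, the largest admissible constant is α = ((π/L)² + c)/((π/L)² + 1).
Simplifying, α = π^2/(4 + π^2).


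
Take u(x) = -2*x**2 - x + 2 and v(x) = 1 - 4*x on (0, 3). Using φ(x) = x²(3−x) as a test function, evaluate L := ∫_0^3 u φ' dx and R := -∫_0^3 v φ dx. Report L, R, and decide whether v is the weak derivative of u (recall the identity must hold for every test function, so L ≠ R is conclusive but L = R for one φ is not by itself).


LHS = 1107/20, RHS = 837/20. No, v is not the weak derivative of u.

u(x) = -2*x**2 - x + 2, classical derivative u'(x) = -4*x - 1.
φ(x) = x²(3−x), so φ'(x) = 3*x*(2 - x).
Note φ(0) = φ(3) = 0, so the boundary term u·φ vanishes.
LHS = ∫_0^3 u(x) φ'(x) dx = ∫_0^3 (6*x^4 - 9*x^3 - 12*x^2 + 12*x) dx. Term by term:
  ∫_0^3 6*x^4 dx = 1458/5;  ∫_0^3 -9*x^3 dx = -729/4;  ∫_0^3 -12*x^2 dx = -108;
  ∫_0^3 12*x dx = 54.
Sum: 1458/5 − 729/4 − 108 + 54 = 1107/20.
So LHS = 1107/20.
∫_0^3 v(x) φ(x) dx = ∫_0^3 (4*x^4 - 13*x^3 + 3*x^2) dx. Term by term:
  ∫_0^3 4*x^4 dx = 972/5;  ∫_0^3 -13*x^3 dx = -1053/4;  ∫_0^3 3*x^2 dx = 27.
Sum: 972/5 − 1053/4 + 27 = -837/20.
So RHS = -∫_0^3 v(x) φ(x) dx = 837/20.
LHS − RHS = 27/2 ≠ 0, so the identity fails.
(For a valid weak derivative the identity must hold for EVERY test function, in particular this one. The failure shows v is NOT the weak derivative of u.)
Correct weak derivative would be u'(x) = -4*x - 1.


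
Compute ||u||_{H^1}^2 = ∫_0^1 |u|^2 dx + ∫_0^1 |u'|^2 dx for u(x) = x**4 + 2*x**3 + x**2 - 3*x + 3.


||u||_{H^1}^2 = 6191/315

The H^1 norm (squared) on an interval (0, L) is
  ||u||_{H^1}^2 = ∫_0^L u(x)^2 dx + ∫_0^L u'(x)^2 dx.
Compute u'(x) = 4*x**3 + 6*x**2 + 2*x - 3.
Then u(x)^2 = x**8 + 4*x**7 + 6*x**6 - 2*x**5 - 5*x**4 + 6*x**3 + 15*x**2 - 18*x + 9 and u'(x)^2 = 16*x**6 + 48*x**5 + 52*x**4 - 32*x**2 - 12*x + 9.
Integrate each monomial from 0 to 1 using ∫_0^1 c·x^n dx = c·1^(n+1)/(n+1):
  ∫_0^1 u(x)^2 dx = ∫_0^1 (x^8 + 4*x^7 + 6*x^6 - 2*x^5 - 5*x^4 + 6*x^3 + 15*x^2 - 18*x + 9) dx. Term by term:
    ∫_0^1 x^8 dx = 1/9;  ∫_0^1 4*x^7 dx = 1/2;  ∫_0^1 6*x^6 dx = 6/7;
    ∫_0^1 -2*x^5 dx = -1/3;  ∫_0^1 -5*x^4 dx = -1;  ∫_0^1 6*x^3 dx = 3/2;
    ∫_0^1 15*x^2 dx = 5;  ∫_0^1 -18*x dx = -9;  ∫_0^1 9 dx = 9.
  Sum: 1/9 + 1/2 + 6/7 − 1/3 − 1 + 3/2 + 5 − 9 + 9 = 418/63.
  ∫_0^1 u'(x)^2 dx = ∫_0^1 (16*x^6 + 48*x^5 + 52*x^4 - 32*x^2 - 12*x + 9) dx. Term by term:
    ∫_0^1 16*x^6 dx = 16/7;  ∫_0^1 48*x^5 dx = 8;  ∫_0^1 52*x^4 dx = 52/5;
    ∫_0^1 -32*x^2 dx = -32/3;  ∫_0^1 -12*x dx = -6;  ∫_0^1 9 dx = 9.
  Sum: 16/7 + 8 + 52/5 − 32/3 − 6 + 9 = 1367/105.
Adding: ||u||_{H^1}^2 = 418/63 + 1367/105 = 6191/315.


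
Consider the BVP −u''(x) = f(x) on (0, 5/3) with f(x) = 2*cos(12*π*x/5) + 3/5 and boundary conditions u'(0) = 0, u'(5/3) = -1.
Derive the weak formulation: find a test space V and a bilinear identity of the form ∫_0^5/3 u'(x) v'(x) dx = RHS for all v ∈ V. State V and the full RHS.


V = H^1(0, 5/3) (v unrestricted at boundary; u is determined up to an additive constant); weak form: ∫_0^5/3 u'v' dx = ∫_0^5/3 (2*cos(12*π*x/5) + 3/5) v dx − v(5/3) for all v ∈ V.

Multiply both sides by a test function v and integrate from 0 to 5/3:
  ∫_0^5/3 −u''(x) v(x) dx = ∫_0^5/3 f(x) v(x) dx.
Integrate the LHS by parts once:
  ∫_0^5/3 −u'' v dx = −[u'(x) v(x)]_0^5/3 + ∫_0^5/3 u'(x) v'(x) dx.
Thus ∫_0^5/3 u'(x) v'(x) dx = ∫_0^5/3 f(x) v(x) dx + [u'(x) v(x)]_0^5/3.
Choose V so that boundary terms are either known or forced to vanish.
u has inhomogeneous Neumann u'(0) = 0, u'(5/3) = -1. [u' v]_0^5/3 = (-1)·v(5/3) − (0)·v(0) = − v(5/3). Take V = H^1(0, 5/3); boundary term becomes part of RHS.
Weak formulation: find u (satisfying any essential BC) such that ∫_0^5/3 u'(x) v'(x) dx = ∫_0^5/3 f v dx − v(5/3) for all v ∈ V (Neumann data are natural BCs: they enter the RHS as boundary terms).
Substituting f(x) = 2*cos(12*π*x/5) + 3/5, the right-hand side is ∫_0^5/3 (2*cos(12*π*x/5) + 3/5) v dx − v(5/3).
Compatibility check (pure Neumann): taking v ≡ 1 ∈ V gives 0 = ∫_0^5/3 f dx + (-1) − (0), i.e. ∫_0^5/3 f dx must equal u'(0) − u'(5/3) = 1. Indeed ∫_0^5/3 (2*cos(12*π*x/5) + 3/5) dx = 1, so the data are compatible. The solution is then unique only up to an additive constant (fix it e.g. by requiring ∫_0^5/3 u dx = 0).


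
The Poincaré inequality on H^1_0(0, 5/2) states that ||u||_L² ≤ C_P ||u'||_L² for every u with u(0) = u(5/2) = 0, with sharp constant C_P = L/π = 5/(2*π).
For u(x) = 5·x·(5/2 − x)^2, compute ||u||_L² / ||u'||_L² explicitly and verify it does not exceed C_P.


||u||_L² / ||u'||_L² = 5*sqrt(14)/28 < C_P = 5/(2*π).

u(x) = 5·x·(5/2 − x)^2, so u'(x) = 15*x^2 - 50*x + 125/4.
u(x) = 5·x·(5/2 − x)^2 vanishes at x = 0 and x = 5/2, so u ∈ H^1_0(0, 5/2). Differentiate via the product rule and integrate the resulting polynomials term by term.
  ∫_0^5/2 u² dx = ∫_0^5/2 (25*x^6 - 250*x^5 + 1875*x^4/2 - 3125*x^3/2 + 15625*x^2/16) dx. Term by term:
    ∫_0^5/2 25*x^6 dx = 1953125/896;  ∫_0^5/2 -250*x^5 dx = -1953125/192;  ∫_0^5/2 1875*x^4/2 dx = 1171875/64;
    ∫_0^5/2 -3125*x^3/2 dx = -1953125/128;  ∫_0^5/2 15625*x^2/16 dx = 1953125/384.
  Sum: 1953125/896 − 1953125/192 + 1171875/64 − 1953125/128 + 1953125/384 = 390625/2688.
  ∫_0^5/2 (u')² dx = ∫_0^5/2 (225*x^4 - 1500*x^3 + 6875*x^2/2 - 3125*x + 15625/16) dx. Term by term:
    ∫_0^5/2 225*x^4 dx = 140625/32;  ∫_0^5/2 -1500*x^3 dx = -234375/16;  ∫_0^5/2 6875*x^2/2 dx = 859375/48;
    ∫_0^5/2 -3125*x dx = -78125/8;  ∫_0^5/2 15625/16 dx = 78125/32.
  Sum: 140625/32 − 234375/16 + 859375/48 − 78125/8 + 78125/32 = 15625/48.
∫_0^5/2 u² dx = 390625/2688, so ||u||_L² = 625*sqrt(42)/336.
∫_0^5/2 (u')² dx = 15625/48, so ||u'||_L² = 125*sqrt(3)/12.
Ratio ||u||_L² / ||u'||_L² = 5*sqrt(14)/28.
Sharp Poincaré constant on H^1_0(0, 5/2) is C_P = L/π = 5/(2*π), achieved by sin(2*π/5·x).
A polynomial bump cannot attain the sharp Poincaré constant (only the first sine eigenfunction does), so the ratio is strictly less than C_P, consistent with ||u||_L² ≤ C_P ||u'||_L².


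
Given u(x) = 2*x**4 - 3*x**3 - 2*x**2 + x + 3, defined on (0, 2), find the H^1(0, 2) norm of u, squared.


||u||_{H^1}^2 = 26752/315

The H^1 norm (squared) on an interval (0, L) is
  ||u||_{H^1}^2 = ∫_0^L u(x)^2 dx + ∫_0^L u'(x)^2 dx.
Compute u'(x) = 8*x**3 - 9*x**2 - 4*x + 1.
Then u(x)^2 = 4*x**8 - 12*x**7 + x**6 + 16*x**5 + 10*x**4 - 22*x**3 - 11*x**2 + 6*x + 9 and u'(x)^2 = 64*x**6 - 144*x**5 + 17*x**4 + 88*x**3 - 2*x**2 - 8*x + 1.
Integrate each monomial from 0 to 2 using ∫_0^2 c·x^n dx = c·2^(n+1)/(n+1):
  ∫_0^2 u(x)^2 dx = ∫_0^2 (4*x^8 - 12*x^7 + x^6 + 16*x^5 + 10*x^4 - 22*x^3 - 11*x^2 + 6*x + 9) dx. Term by term:
    ∫_0^2 4*x^8 dx = 2048/9;  ∫_0^2 -12*x^7 dx = -384;  ∫_0^2 x^6 dx = 128/7;
    ∫_0^2 16*x^5 dx = 512/3;  ∫_0^2 10*x^4 dx = 64;  ∫_0^2 -22*x^3 dx = -88;
    ∫_0^2 -11*x^2 dx = -88/3;  ∫_0^2 6*x dx = 12;  ∫_0^2 9 dx = 18.
  Sum: 2048/9 − 384 + 128/7 + 512/3 + 64 − 88 − 88/3 + 12 + 18 = 578/63.
  ∫_0^2 u'(x)^2 dx = ∫_0^2 (64*x^6 - 144*x^5 + 17*x^4 + 88*x^3 - 2*x^2 - 8*x + 1) dx. Term by term:
    ∫_0^2 64*x^6 dx = 8192/7;  ∫_0^2 -144*x^5 dx = -1536;  ∫_0^2 17*x^4 dx = 544/5;
    ∫_0^2 88*x^3 dx = 352;  ∫_0^2 -2*x^2 dx = -16/3;  ∫_0^2 -8*x dx = -16;
    ∫_0^2 1 dx = 2.
  Sum: 8192/7 − 1536 + 544/5 + 352 − 16/3 − 16 + 2 = 7954/105.
Adding: ||u||_{H^1}^2 = 578/63 + 7954/105 = 26752/315.


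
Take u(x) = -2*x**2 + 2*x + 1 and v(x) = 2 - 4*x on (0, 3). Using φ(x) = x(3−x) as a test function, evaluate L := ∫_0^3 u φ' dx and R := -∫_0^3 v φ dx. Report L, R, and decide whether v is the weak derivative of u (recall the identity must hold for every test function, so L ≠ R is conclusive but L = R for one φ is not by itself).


LHS = 18, RHS = 18. Yes, v = u' weakly.

u(x) = -2*x**2 + 2*x + 1, classical derivative u'(x) = 2 - 4*x.
φ(x) = x(3−x), so φ'(x) = 3 - 2*x.
Note φ(0) = φ(3) = 0, so the boundary term u·φ vanishes.
LHS = ∫_0^3 u(x) φ'(x) dx = ∫_0^3 (4*x^3 - 10*x^2 + 4*x + 3) dx. Term by term:
  ∫_0^3 4*x^3 dx = 81;  ∫_0^3 -10*x^2 dx = -90;  ∫_0^3 4*x dx = 18;
  ∫_0^3 3 dx = 9.
Sum: 81 − 90 + 18 + 9 = 18.
So LHS = 18.
∫_0^3 v(x) φ(x) dx = ∫_0^3 (4*x^3 - 14*x^2 + 6*x) dx. Term by term:
  ∫_0^3 4*x^3 dx = 81;  ∫_0^3 -14*x^2 dx = -126;  ∫_0^3 6*x dx = 27.
Sum: 81 − 126 + 27 = -18.
So RHS = -∫_0^3 v(x) φ(x) dx = 18.
LHS = RHS, so the identity holds for this test φ.
Moreover u is smooth here and v(x) = u'(x) = 2 - 4*x pointwise, so the identity holds for every test function. Hence v is the weak derivative of u.


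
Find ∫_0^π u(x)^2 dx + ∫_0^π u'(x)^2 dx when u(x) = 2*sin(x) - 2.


||u||_{H^1(0,π)}^2 = -16 + 8*π

u'(x) = 2*cos(x).
Expand u² and (u')² and integrate term by term on (0, π), using: for integers n ≥ 1, ∫_0^π sin²(nx) dx = ∫_0^π cos²(nx) dx = π/2; for n ≠ n', ∫_0^π sin(nx)sin(n'x) dx = ∫_0^π cos(nx)cos(n'x) dx = 0; and by product-to-sum, ∫_0^π sin(nx)cos(n'x) dx = ½∫_0^π [sin((n+n')x) + sin((n−n')x)] dx, which is 0 when n+n' is even and 2n/(n²−n'²) when n+n' is odd (it need not vanish on (0, π)). For the constant mode: ∫_0^π 1 dx = π, ∫_0^π cos(nx) dx = 0, ∫_0^π sin(nx) dx = (1−(−1)^n)/n.
  u² squared terms: (-2)²·∫1 dx = 4·π = 4*π;  (2)²·∫sin(x)² dx = 4·π/2 = 2*π.
  u² cross terms: 2·(-2)·(2)·∫1·sin(x) dx = -8·(2) = -16.
  So ∫_0^π u² dx = 4*π + 2*π − 16 = -16 + 6*π.
  (u')² squared terms: (2)²·∫cos(x)² dx = 4·π/2 = 2*π.
  So ∫_0^π (u')² dx = 2*π.
||u||_{H^1}^2 = (-16 + 6*π) + (2*π) = -16 + 8*π.


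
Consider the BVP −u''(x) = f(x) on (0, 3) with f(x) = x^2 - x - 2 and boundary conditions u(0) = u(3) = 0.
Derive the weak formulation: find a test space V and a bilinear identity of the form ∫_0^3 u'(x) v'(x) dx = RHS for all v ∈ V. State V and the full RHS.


V = H^1_0(0, 3) (so v(0) = v(3) = 0); weak form: ∫_0^3 u'v' dx = ∫_0^3 (x^2 - x - 2) v dx for all v ∈ V.

Multiply both sides by a test function v and integrate from 0 to 3:
  ∫_0^3 −u''(x) v(x) dx = ∫_0^3 f(x) v(x) dx.
Integrate the LHS by parts once:
  ∫_0^3 −u'' v dx = −[u'(x) v(x)]_0^3 + ∫_0^3 u'(x) v'(x) dx.
Thus ∫_0^3 u'(x) v'(x) dx = ∫_0^3 f(x) v(x) dx + [u'(x) v(x)]_0^3.
Choose V so that boundary terms are either known or forced to vanish.
u is Dirichlet: u(0) = u(3) = 0. Let V = H^1_0(0, 3); then v(0) = v(3) = 0, and [u' v]_0^3 = 0.
Weak formulation: find u (satisfying any essential BC) such that ∫_0^3 u'(x) v'(x) dx = ∫_0^3 f v dx for all v ∈ V.
Substituting f(x) = x^2 - x - 2, the right-hand side is ∫_0^3 (x^2 - x - 2) v dx.


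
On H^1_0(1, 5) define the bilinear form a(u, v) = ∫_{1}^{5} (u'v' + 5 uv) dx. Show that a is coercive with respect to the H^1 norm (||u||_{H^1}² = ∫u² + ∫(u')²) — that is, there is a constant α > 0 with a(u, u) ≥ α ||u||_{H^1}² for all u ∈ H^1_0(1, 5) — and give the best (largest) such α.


α = 1

Coercivity of a(·,·) on H^1_0(1, 5) means a(u, u) ≥ α ||u||_{H^1}² for every u ∈ H^1_0.
The interval has length L = 4, and Poincaré/coercivity depend only on L. Here a(u, u) = ∫(u')² + (5)·∫u².
Here c = 5 ≥ 1, so a(u,u) = ∫(u')² + c∫u² ≥ ∫(u')² + ∫u² = ||u||_{H^1}², i.e. α = 1 works. No larger α is possible: a(u,u) ≥ α||u||_{H^1}² means (1−α)∫(u')² ≥ (α−c)∫u², and for the modes u_n = sin(nπ(x−x₀)/L) (x₀ the left endpoint) one has ∫u_n²/∫(u_n')² = (L/(nπ))² → 0, so a(u_n,u_n)/||u_n||_{H^1}² → 1. Hence the optimal constant is α = 1.
Therefore α = 1.


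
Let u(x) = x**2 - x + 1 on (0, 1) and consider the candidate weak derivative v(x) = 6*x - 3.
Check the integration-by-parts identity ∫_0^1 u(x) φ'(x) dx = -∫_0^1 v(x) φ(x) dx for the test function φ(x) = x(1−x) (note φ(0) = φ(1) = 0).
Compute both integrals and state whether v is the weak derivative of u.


LHS = 0, RHS = 0. No, v is not the weak derivative of u.

u(x) = x**2 - x + 1, classical derivative u'(x) = 2*x - 1.
φ(x) = x(1−x), so φ'(x) = 1 - 2*x.
Note φ(0) = φ(1) = 0, so the boundary term u·φ vanishes.
LHS = ∫_0^1 u(x) φ'(x) dx = ∫_0^1 (-2*x^3 + 3*x^2 - 3*x + 1) dx. Term by term:
  ∫_0^1 -2*x^3 dx = -1/2;  ∫_0^1 3*x^2 dx = 1;  ∫_0^1 -3*x dx = -3/2;
  ∫_0^1 1 dx = 1.
Sum: -1/2 + 1 − 3/2 + 1 = 0.
So LHS = 0.
∫_0^1 v(x) φ(x) dx = ∫_0^1 (-6*x^3 + 9*x^2 - 3*x) dx. Term by term:
  ∫_0^1 -6*x^3 dx = -3/2;  ∫_0^1 9*x^2 dx = 3;  ∫_0^1 -3*x dx = -3/2.
Sum: -3/2 + 3 − 3/2 = 0.
So RHS = -∫_0^1 v(x) φ(x) dx = 0.
LHS = RHS, so the identity holds for this particular φ. But this is necessary, not sufficient: a weak derivative must satisfy the identity for EVERY test function in C_c^∞(0, 1).
Here u is smooth, so its weak derivative equals its classical derivative u'(x) = 2*x - 1. Since v(x) = 6*x - 3 ≠ u'(x), v is NOT the weak derivative of u — the agreement for this single φ is a coincidence (the difference v − u' happens to be L²-orthogonal to this φ).


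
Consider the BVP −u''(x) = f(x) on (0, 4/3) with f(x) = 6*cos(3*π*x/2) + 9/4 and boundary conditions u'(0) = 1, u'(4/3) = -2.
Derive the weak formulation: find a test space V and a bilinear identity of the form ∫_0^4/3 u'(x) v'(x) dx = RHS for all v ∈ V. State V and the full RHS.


V = H^1(0, 4/3) (v unrestricted at boundary; u is determined up to an additive constant); weak form: ∫_0^4/3 u'v' dx = ∫_0^4/3 (6*cos(3*π*x/2) + 9/4) v dx − 2·v(4/3) − v(0) for all v ∈ V.

Multiply both sides by a test function v and integrate from 0 to 4/3:
  ∫_0^4/3 −u''(x) v(x) dx = ∫_0^4/3 f(x) v(x) dx.
Integrate the LHS by parts once:
  ∫_0^4/3 −u'' v dx = −[u'(x) v(x)]_0^4/3 + ∫_0^4/3 u'(x) v'(x) dx.
Thus ∫_0^4/3 u'(x) v'(x) dx = ∫_0^4/3 f(x) v(x) dx + [u'(x) v(x)]_0^4/3.
Choose V so that boundary terms are either known or forced to vanish.
u has inhomogeneous Neumann u'(0) = 1, u'(4/3) = -2. [u' v]_0^4/3 = (-2)·v(4/3) − (1)·v(0) = − 2·v(4/3) − v(0). Take V = H^1(0, 4/3); boundary term becomes part of RHS.
Weak formulation: find u (satisfying any essential BC) such that ∫_0^4/3 u'(x) v'(x) dx = ∫_0^4/3 f v dx − 2·v(4/3) − v(0) for all v ∈ V (Neumann data are natural BCs: they enter the RHS as boundary terms).
Substituting f(x) = 6*cos(3*π*x/2) + 9/4, the right-hand side is ∫_0^4/3 (6*cos(3*π*x/2) + 9/4) v dx − 2·v(4/3) − v(0).
Compatibility check (pure Neumann): taking v ≡ 1 ∈ V gives 0 = ∫_0^4/3 f dx + (-2) − (1), i.e. ∫_0^4/3 f dx must equal u'(0) − u'(4/3) = 3. Indeed ∫_0^4/3 (6*cos(3*π*x/2) + 9/4) dx = 3, so the data are compatible. The solution is then unique only up to an additive constant (fix it e.g. by requiring ∫_0^4/3 u dx = 0).


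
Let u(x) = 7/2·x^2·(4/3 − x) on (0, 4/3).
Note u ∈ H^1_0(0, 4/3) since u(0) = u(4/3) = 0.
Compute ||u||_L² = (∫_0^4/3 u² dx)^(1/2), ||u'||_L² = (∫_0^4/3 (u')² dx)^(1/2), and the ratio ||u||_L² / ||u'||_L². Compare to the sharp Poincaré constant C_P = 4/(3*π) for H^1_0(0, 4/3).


||u||_L² / ||u'||_L² = 2*sqrt(14)/21 < C_P = 4/(3*π).

u(x) = 7/2·x^2·(4/3 − x), so u'(x) = 7*x*(8 - 9*x)/6.
u(x) = 7/2·x^2·(4/3 − x) vanishes at x = 0 and x = 4/3, so u ∈ H^1_0(0, 4/3). Differentiate via the product rule and integrate the resulting polynomials term by term.
  ∫_0^4/3 u² dx = ∫_0^4/3 (49*x^6/4 - 98*x^5/3 + 196*x^4/9) dx. Term by term:
    ∫_0^4/3 49*x^6/4 dx = 28672/2187;  ∫_0^4/3 -98*x^5/3 dx = -200704/6561;  ∫_0^4/3 196*x^4/9 dx = 200704/10935.
  Sum: 28672/2187 − 200704/6561 + 200704/10935 = 28672/32805.
  ∫_0^4/3 (u')² dx = ∫_0^4/3 (441*x^4/4 - 196*x^3 + 784*x^2/9) dx. Term by term:
    ∫_0^4/3 441*x^4/4 dx = 12544/135;  ∫_0^4/3 -196*x^3 dx = -12544/81;  ∫_0^4/3 784*x^2/9 dx = 50176/729.
  Sum: 12544/135 − 12544/81 + 50176/729 = 25088/3645.
∫_0^4/3 u² dx = 28672/32805, so ||u||_L² = 64*sqrt(35)/405.
∫_0^4/3 (u')² dx = 25088/3645, so ||u'||_L² = 112*sqrt(10)/135.
Ratio ||u||_L² / ||u'||_L² = 2*sqrt(14)/21.
Sharp Poincaré constant on H^1_0(0, 4/3) is C_P = L/π = 4/(3*π), achieved by sin(3*π/4·x).
A polynomial bump cannot attain the sharp Poincaré constant (only the first sine eigenfunction does), so the ratio is strictly less than C_P, consistent with ||u||_L² ≤ C_P ||u'||_L².


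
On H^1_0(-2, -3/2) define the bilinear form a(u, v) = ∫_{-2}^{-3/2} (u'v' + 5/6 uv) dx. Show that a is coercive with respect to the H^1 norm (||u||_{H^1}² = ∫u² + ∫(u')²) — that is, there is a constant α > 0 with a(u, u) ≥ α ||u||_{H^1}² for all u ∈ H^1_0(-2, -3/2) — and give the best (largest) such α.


α = (5 + 24*π^2)/(6*(1 + 4*π^2))

Coercivity of a(·,·) on H^1_0(-2, -3/2) means a(u, u) ≥ α ||u||_{H^1}² for every u ∈ H^1_0.
The interval has length L = 1/2, and Poincaré/coercivity depend only on L. Here a(u, u) = ∫(u')² + (5/6)·∫u².
Here 0 < c = 5/6 < 1. The condition a(u,u) ≥ α||u||_{H^1}² reads (1−α)∫(u')² ≥ (α−c)∫u². Any admissible α is ≤ 1 (rapidly oscillating u have ∫u²/∫(u')² → 0), and α = 1 would force 0 ≥ (1−c)∫u², impossible since c < 1; so 1−α > 0. By the sharp Poincaré inequality on H^1_0 of an interval of length L, ∫(u')² ≥ (π/L)²∫u² with equality for the first sine mode sin(π(x−x₀)/L) (x₀ the left endpoint), so the inequality holds for all u iff (1−α)(π/L)² ≥ α − c, i.e. α ≤ ((π/L)² + c)/((π/L)² + 1) = (1 + c(L/π)²)/(1 + (L/π)²). With (π/L)² = 4*π^2 and c = 5/6, the largest admissible constant is α = ((π/L)² + c)/((π/L)² + 1).
Simplifying, α = (5 + 24*π^2)/(6*(1 + 4*π^2)).
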